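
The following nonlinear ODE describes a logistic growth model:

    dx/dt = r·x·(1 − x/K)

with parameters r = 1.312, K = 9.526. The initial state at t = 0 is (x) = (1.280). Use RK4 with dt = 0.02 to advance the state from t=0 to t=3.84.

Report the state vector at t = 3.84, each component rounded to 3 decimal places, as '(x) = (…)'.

(x) = (9.144)

t=0.000: state=(1.280)
step 1 (dt=0.02): k1=(1.454), k2=(1.468), k3=(1.468), k4=(1.482); state += dt/6·(k1+2k2+2k3+k4)
t=0.020: state=(1.309)
t=0.040: state=(1.339)
t=0.060: state=(1.370)
continuing one RK4 step at a time; state shown every 10 steps (Δt=0.2):
t=0.200: state=(1.600)
t=0.400: state=(1.980)
t=0.600: state=(2.423)
t=0.800: state=(2.926)
t=1.000: state=(3.483)
t=1.200: state=(4.081)
t=1.400: state=(4.701)
t=1.600: state=(5.323)
t=1.800: state=(5.927)
t=2.000: state=(6.493)
t=2.200: state=(7.008)
t=2.400: state=(7.463)
t=2.600: state=(7.856)
t=2.800: state=(8.187)
t=3.000: state=(8.462)
t=3.200: state=(8.686)
t=3.400: state=(8.866)
t=3.600: state=(9.010)
t=3.800: state=(9.124)
t=3.840: state=(9.144)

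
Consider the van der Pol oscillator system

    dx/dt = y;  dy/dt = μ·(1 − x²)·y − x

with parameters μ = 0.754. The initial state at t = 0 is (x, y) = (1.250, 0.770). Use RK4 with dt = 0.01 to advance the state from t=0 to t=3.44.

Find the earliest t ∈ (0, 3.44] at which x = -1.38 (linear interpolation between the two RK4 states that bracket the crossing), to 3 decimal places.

t = 2.747

t=0.000: state=(1.250, 0.770)
step 1 (dt=0.01): k1=(0.770, -1.577), k2=(0.762, -1.583), k3=(0.762, -1.583), k4=(0.754, -1.588); state += dt/6·(k1+2k2+2k3+k4)
t=0.010: state=(1.258, 0.754)
t=0.020: state=(1.265, 0.738)
t=0.030: state=(1.272, 0.722)
continuing one RK4 step at a time; state shown every 20 steps (Δt=0.2):
t=0.200: state=(1.371, 0.441)
t=0.400: state=(1.427, 0.120)
t=0.600: state=(1.422, -0.162)
t=0.800: state=(1.365, -0.401)
t=1.000: state=(1.264, -0.609)
t=1.200: state=(1.122, -0.803)
t=1.400: state=(0.942, -1.001)
t=1.600: state=(0.721, -1.219)
t=1.800: state=(0.453, -1.468)
t=2.000: state=(0.131, -1.747)
t=2.200: state=(-0.246, -2.017)
t=2.400: state=(-0.668, -2.173)
t=2.600: state=(-1.097, -2.063)
t=2.740: state=(-1.368, -1.782)
next step: t=2.750: state=(-1.386, -1.757) — x has crossed -1.38
linear interpolation between t=2.740 (-1.36797) and t=2.750 (-1.38567) → t≈2.747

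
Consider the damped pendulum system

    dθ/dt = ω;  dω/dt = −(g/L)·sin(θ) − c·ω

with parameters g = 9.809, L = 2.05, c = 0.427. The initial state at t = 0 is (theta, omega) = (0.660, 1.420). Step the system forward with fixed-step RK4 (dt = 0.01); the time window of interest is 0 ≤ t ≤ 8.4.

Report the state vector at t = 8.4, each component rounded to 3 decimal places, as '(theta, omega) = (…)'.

t=0.000: state=(0.660, 1.420)
step 1 (dt=0.01): k1=(1.420, -3.540), k2=(1.402, -3.559), k3=(1.402, -3.559), k4=(1.384, -3.578); state += dt/6·(k1+2k2+2k3+k4)
t=0.010: state=(0.674, 1.384)
t=0.020: state=(0.688, 1.348)
t=0.030: state=(0.701, 1.312)
continuing one RK4 step at a time; state shown every 50 steps (Δt=0.5):
t=0.500: state=(0.893, -0.483)
t=1.000: state=(0.301, -1.649)
t=1.500: state=(-0.454, -1.092)
t=2.000: state=(-0.641, 0.354)
t=2.500: state=(-0.201, 1.214)
t=3.000: state=(0.345, 0.766)
t=3.500: state=(0.458, -0.316)
t=4.000: state=(0.115, -0.899)
t=4.500: state=(-0.272, -0.508)
t=5.000: state=(-0.323, 0.292)
t=5.500: state=(-0.055, 0.662)
t=6.000: state=(0.215, 0.321)
t=6.500: state=(0.225, -0.264)
t=7.000: state=(0.015, -0.482)
t=7.500: state=(-0.169, -0.191)
t=8.000: state=(-0.154, 0.229)
t=8.400: state=(-0.028, 0.357)

(theta, omega) = (-0.028, 0.357)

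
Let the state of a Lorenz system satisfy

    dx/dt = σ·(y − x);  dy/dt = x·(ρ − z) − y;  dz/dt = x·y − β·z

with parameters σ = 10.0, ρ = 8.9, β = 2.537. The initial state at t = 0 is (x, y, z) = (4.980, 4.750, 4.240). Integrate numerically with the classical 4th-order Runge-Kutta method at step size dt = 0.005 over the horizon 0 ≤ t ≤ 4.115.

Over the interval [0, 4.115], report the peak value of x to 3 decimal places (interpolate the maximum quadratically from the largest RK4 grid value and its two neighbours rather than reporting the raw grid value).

max x = 6.377

t=0.000: state=(4.980, 4.750, 4.240)
step 1 (dt=0.005): k1=(-2.300, 18.457, 12.898), k2=(-1.781, 18.223, 13.019), k3=(-1.800, 18.229, 13.021), k4=(-1.299, 18.000, 13.143); state += dt/6·(k1+2k2+2k3+k4)
t=0.005: state=(4.971, 4.841, 4.305)
t=0.010: state=(4.967, 4.930, 4.371)
t=0.015: state=(4.967, 5.017, 4.439)
continuing one RK4 step at a time; state shown every 40 steps (Δt=0.2):
t=0.200: state=(6.159, 6.730, 7.887)
t=0.400: state=(5.700, 4.749, 10.465)
t=0.600: state=(3.743, 3.016, 8.955)
t=0.800: state=(3.070, 3.082, 6.897)
t=1.000: state=(3.595, 4.066, 5.991)
t=1.200: state=(4.738, 5.320, 6.766)
t=1.400: state=(5.436, 5.447, 8.605)
t=1.600: state=(4.818, 4.314, 9.143)
t=1.800: state=(3.959, 3.687, 8.143)
t=2.000: state=(3.815, 3.929, 7.154)
t=2.200: state=(4.288, 4.603, 7.024)
t=2.400: state=(4.854, 5.044, 7.775)
t=2.600: state=(4.895, 4.750, 8.503)
t=2.800: state=(4.454, 4.220, 8.379)
t=3.000: state=(4.143, 4.087, 7.786)
t=3.200: state=(4.228, 4.353, 7.434)
t=3.400: state=(4.537, 4.689, 7.609)
t=3.600: state=(4.720, 4.734, 8.050)
t=3.800: state=(4.600, 4.487, 8.230)
t=4.000: state=(4.376, 4.289, 8.017)
t=4.115: state=(4.309, 4.282, 7.838)
largest grid value and its neighbours: x(0.265)=6.37473, x(0.270)=6.37676, x(0.275)=6.37655
parabola through these three points peaks at t≈0.272 with x≈6.37694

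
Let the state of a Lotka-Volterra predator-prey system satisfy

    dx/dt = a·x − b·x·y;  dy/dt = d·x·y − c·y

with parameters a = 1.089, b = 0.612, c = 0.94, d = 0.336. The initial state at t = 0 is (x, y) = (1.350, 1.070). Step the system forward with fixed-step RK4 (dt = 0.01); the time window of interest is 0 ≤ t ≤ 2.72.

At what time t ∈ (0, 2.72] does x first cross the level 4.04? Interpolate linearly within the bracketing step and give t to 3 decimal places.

t=0.000: state=(1.350, 1.070)
step 1 (dt=0.01): k1=(0.586, -0.520), k2=(0.590, -0.518), k3=(0.590, -0.518), k4=(0.593, -0.516); state += dt/6·(k1+2k2+2k3+k4)
t=0.010: state=(1.356, 1.065)
t=0.020: state=(1.362, 1.060)
t=0.030: state=(1.368, 1.055)
continuing one RK4 step at a time; state shown every 10 steps (Δt=0.1):
t=0.100: state=(1.412, 1.020)
t=0.200: state=(1.481, 0.975)
t=0.300: state=(1.558, 0.934)
t=0.400: state=(1.643, 0.897)
t=0.500: state=(1.736, 0.864)
t=0.600: state=(1.837, 0.835)
t=0.700: state=(1.948, 0.810)
t=0.800: state=(2.068, 0.789)
t=0.900: state=(2.199, 0.772)
t=1.000: state=(2.340, 0.758)
t=1.100: state=(2.492, 0.748)
t=1.200: state=(2.654, 0.743)
t=1.300: state=(2.828, 0.741)
t=1.400: state=(3.014, 0.744)
t=1.500: state=(3.210, 0.752)
t=1.600: state=(3.417, 0.765)
t=1.700: state=(3.634, 0.784)
t=1.800: state=(3.859, 0.810)
t=1.870: state=(4.021, 0.832)
next step: t=1.880: state=(4.044, 0.835) — x has crossed 4.04
linear interpolation between t=1.870 (4.02095) and t=1.880 (4.04430) → t≈1.878

t = 1.878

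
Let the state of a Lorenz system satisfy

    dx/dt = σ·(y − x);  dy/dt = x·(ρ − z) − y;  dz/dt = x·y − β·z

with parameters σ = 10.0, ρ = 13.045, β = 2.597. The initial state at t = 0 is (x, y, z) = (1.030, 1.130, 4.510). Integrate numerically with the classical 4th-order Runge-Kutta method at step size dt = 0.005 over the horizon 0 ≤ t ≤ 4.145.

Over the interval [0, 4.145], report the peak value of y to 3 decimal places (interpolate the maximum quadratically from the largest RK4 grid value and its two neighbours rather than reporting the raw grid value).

max y = 11.138

t=0.000: state=(1.030, 1.130, 4.510)
step 1 (dt=0.005): k1=(1.000, 7.661, -10.549), k2=(1.167, 7.690, -10.457), k3=(1.163, 7.694, -10.458), k4=(1.327, 7.726, -10.366); state += dt/6·(k1+2k2+2k3+k4)
t=0.005: state=(1.036, 1.168, 4.458)
t=0.010: state=(1.043, 1.207, 4.406)
t=0.015: state=(1.052, 1.247, 4.356)
continuing one RK4 step at a time; state shown every 40 steps (Δt=0.2):
t=0.200: state=(2.307, 3.512, 3.262)
t=0.400: state=(6.419, 9.294, 6.485)
t=0.600: state=(9.412, 7.801, 17.812)
t=0.800: state=(3.612, 1.370, 14.421)
t=1.000: state=(1.694, 1.632, 9.037)
t=1.200: state=(2.531, 3.415, 6.161)
t=1.400: state=(5.480, 7.537, 7.173)
t=1.600: state=(8.648, 8.645, 14.972)
t=1.800: state=(5.204, 3.056, 15.108)
t=2.000: state=(2.875, 2.630, 10.425)
t=2.200: state=(3.600, 4.498, 7.901)
t=2.400: state=(6.235, 7.764, 9.623)
t=2.600: state=(7.622, 6.977, 14.877)
t=2.800: state=(4.912, 3.604, 13.718)
t=3.000: state=(3.692, 3.744, 10.333)
t=3.200: state=(4.780, 5.733, 9.219)
t=3.400: state=(6.794, 7.512, 11.902)
t=3.600: state=(6.485, 5.548, 14.311)
t=3.800: state=(4.632, 4.039, 12.348)
t=4.000: state=(4.446, 4.805, 10.291)
t=4.145: state=(5.297, 6.047, 10.266)
largest grid value and its neighbours: y(0.485)=11.12598, y(0.490)=11.13763, y(0.495)=11.13473
parabola through these three points peaks at t≈0.492 with y≈11.13829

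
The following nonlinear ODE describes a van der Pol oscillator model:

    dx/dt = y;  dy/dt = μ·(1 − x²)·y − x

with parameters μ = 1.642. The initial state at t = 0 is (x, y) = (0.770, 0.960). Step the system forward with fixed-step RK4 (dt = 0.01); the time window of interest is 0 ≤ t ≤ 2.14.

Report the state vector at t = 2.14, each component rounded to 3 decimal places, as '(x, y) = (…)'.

t=0.000: state=(0.770, 0.960)
step 1 (dt=0.01): k1=(0.960, -0.128), k2=(0.959, -0.145), k3=(0.959, -0.145), k4=(0.959, -0.162); state += dt/6·(k1+2k2+2k3+k4)
t=0.010: state=(0.780, 0.959)
t=0.020: state=(0.789, 0.957)
t=0.030: state=(0.799, 0.955)
continuing one RK4 step at a time; state shown every 10 steps (Δt=0.1):
t=0.100: state=(0.865, 0.930)
t=0.200: state=(0.955, 0.864)
t=0.300: state=(1.037, 0.766)
t=0.400: state=(1.107, 0.641)
t=0.500: state=(1.164, 0.500)
t=0.600: state=(1.207, 0.353)
t=0.700: state=(1.235, 0.208)
t=0.800: state=(1.249, 0.072)
t=0.900: state=(1.250, -0.054)
t=1.000: state=(1.238, -0.169)
t=1.100: state=(1.216, -0.273)
t=1.200: state=(1.184, -0.370)
t=1.300: state=(1.142, -0.462)
t=1.400: state=(1.092, -0.553)
t=1.500: state=(1.032, -0.647)
t=1.600: state=(0.962, -0.747)
t=1.700: state=(0.882, -0.859)
t=1.800: state=(0.790, -0.989)
t=1.900: state=(0.683, -1.142)
t=2.000: state=(0.560, -1.328)
t=2.100: state=(0.416, -1.557)
t=2.140: state=(0.352, -1.662)

(x, y) = (0.352, -1.662)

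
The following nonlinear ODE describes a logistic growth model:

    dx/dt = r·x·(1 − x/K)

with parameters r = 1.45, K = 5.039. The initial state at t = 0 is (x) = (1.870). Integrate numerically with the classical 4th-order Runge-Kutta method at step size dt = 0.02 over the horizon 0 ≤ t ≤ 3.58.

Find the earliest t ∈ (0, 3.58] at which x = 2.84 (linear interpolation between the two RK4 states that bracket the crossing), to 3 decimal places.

t = 0.540

t=0.000: state=(1.870)
step 1 (dt=0.02): k1=(1.705), k2=(1.712), k3=(1.712), k4=(1.718); state += dt/6·(k1+2k2+2k3+k4)
t=0.020: state=(1.904)
t=0.040: state=(1.939)
t=0.060: state=(1.973)
continuing one RK4 step at a time; state shown every 10 steps (Δt=0.2):
t=0.200: state=(2.222)
t=0.400: state=(2.586)
t=0.540: state=(2.840)
next step: t=0.560: state=(2.876) — x has crossed 2.84
linear interpolation between t=0.540 (2.83965) and t=0.560 (2.87553) → t≈0.540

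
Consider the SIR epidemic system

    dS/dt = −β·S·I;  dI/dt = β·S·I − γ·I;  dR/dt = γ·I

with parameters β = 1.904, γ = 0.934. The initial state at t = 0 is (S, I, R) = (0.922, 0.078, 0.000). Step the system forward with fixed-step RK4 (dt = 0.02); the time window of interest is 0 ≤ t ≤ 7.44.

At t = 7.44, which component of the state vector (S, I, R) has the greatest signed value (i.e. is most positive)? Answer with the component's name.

largest component: R

t=0.000: state=(0.922, 0.078, 0.000)
step 1 (dt=0.02): k1=(-0.137, 0.064, 0.073), k2=(-0.138, 0.064, 0.073), k3=(-0.138, 0.064, 0.073), k4=(-0.139, 0.065, 0.074); state += dt/6·(k1+2k2+2k3+k4)
t=0.020: state=(0.919, 0.079, 0.001)
t=0.040: state=(0.916, 0.081, 0.003)
t=0.060: state=(0.914, 0.082, 0.004)
continuing one RK4 step at a time; state shown every 25 steps (Δt=0.5):
t=0.500: state=(0.842, 0.113, 0.044)
t=1.000: state=(0.742, 0.151, 0.106)
t=1.500: state=(0.633, 0.183, 0.185)
t=2.000: state=(0.527, 0.199, 0.275)
t=2.500: state=(0.436, 0.197, 0.367)
t=3.000: state=(0.364, 0.180, 0.456)
t=3.500: state=(0.310, 0.155, 0.534)
t=4.000: state=(0.271, 0.128, 0.601)
t=4.500: state=(0.243, 0.103, 0.655)
t=5.000: state=(0.223, 0.080, 0.697)
t=5.500: state=(0.208, 0.062, 0.730)
t=6.000: state=(0.198, 0.047, 0.755)
t=6.500: state=(0.190, 0.035, 0.774)
t=7.000: state=(0.185, 0.027, 0.789)
t=7.440: state=(0.181, 0.020, 0.798)
compare at T: S=0.181, I=0.020, R=0.798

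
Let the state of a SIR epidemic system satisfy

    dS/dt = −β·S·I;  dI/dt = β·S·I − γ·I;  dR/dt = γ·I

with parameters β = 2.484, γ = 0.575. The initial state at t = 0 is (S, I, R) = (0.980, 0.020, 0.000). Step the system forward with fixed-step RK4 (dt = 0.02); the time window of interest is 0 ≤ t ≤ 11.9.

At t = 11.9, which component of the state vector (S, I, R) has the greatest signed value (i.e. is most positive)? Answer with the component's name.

largest component: R

t=0.000: state=(0.980, 0.020, 0.000)
step 1 (dt=0.02): k1=(-0.049, 0.037, 0.011), k2=(-0.050, 0.038, 0.012), k3=(-0.050, 0.038, 0.012), k4=(-0.050, 0.039, 0.012); state += dt/6·(k1+2k2+2k3+k4)
t=0.020: state=(0.979, 0.021, 0.000)
t=0.040: state=(0.978, 0.022, 0.000)
t=0.060: state=(0.977, 0.022, 0.001)
continuing one RK4 step at a time; state shown every 25 steps (Δt=0.5):
t=0.500: state=(0.941, 0.050, 0.009)
t=1.000: state=(0.854, 0.114, 0.032)
t=1.500: state=(0.694, 0.226, 0.080)
t=2.000: state=(0.484, 0.353, 0.163)
t=2.500: state=(0.296, 0.427, 0.277)
t=3.000: state=(0.173, 0.426, 0.401)
t=3.500: state=(0.105, 0.378, 0.518)
t=4.000: state=(0.068, 0.315, 0.617)
t=4.500: state=(0.048, 0.253, 0.699)
t=5.000: state=(0.036, 0.200, 0.764)
t=5.500: state=(0.029, 0.156, 0.815)
t=6.000: state=(0.024, 0.121, 0.854)
t=6.500: state=(0.021, 0.093, 0.885)
t=7.000: state=(0.019, 0.072, 0.909)
t=7.500: state=(0.018, 0.055, 0.927)
t=8.000: state=(0.017, 0.042, 0.941)
t=8.500: state=(0.016, 0.032, 0.952)
t=9.000: state=(0.016, 0.025, 0.960)
t=9.500: state=(0.015, 0.019, 0.966)
t=10.000: state=(0.015, 0.014, 0.971)
t=10.500: state=(0.015, 0.011, 0.974)
t=11.000: state=(0.014, 0.008, 0.977)
t=11.500: state=(0.014, 0.006, 0.979)
t=11.900: state=(0.014, 0.005, 0.981)
compare at T: S=0.014, I=0.005, R=0.981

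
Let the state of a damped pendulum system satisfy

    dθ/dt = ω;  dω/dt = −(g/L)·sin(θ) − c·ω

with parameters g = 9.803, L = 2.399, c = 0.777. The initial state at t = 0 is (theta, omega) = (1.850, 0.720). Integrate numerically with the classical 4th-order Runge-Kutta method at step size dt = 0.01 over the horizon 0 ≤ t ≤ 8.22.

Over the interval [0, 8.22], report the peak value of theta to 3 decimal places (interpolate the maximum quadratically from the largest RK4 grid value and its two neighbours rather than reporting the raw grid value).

t=0.000: state=(1.850, 0.720)
step 1 (dt=0.01): k1=(0.720, -4.487), k2=(0.698, -4.466), k3=(0.698, -4.466), k4=(0.675, -4.445); state += dt/6·(k1+2k2+2k3+k4)
t=0.010: state=(1.857, 0.675)
t=0.020: state=(1.864, 0.631)
t=0.030: state=(1.870, 0.587)
continuing one RK4 step at a time; state shown every 50 steps (Δt=0.5):
t=0.500: state=(1.720, -1.134)
t=1.000: state=(0.812, -2.337)
t=1.500: state=(-0.327, -1.878)
t=2.000: state=(-0.860, -0.219)
t=2.500: state=(-0.618, 1.044)
t=3.000: state=(-0.006, 1.197)
t=3.500: state=(0.413, 0.393)
t=4.000: state=(0.384, -0.444)
t=4.500: state=(0.073, -0.682)
t=5.000: state=(-0.195, -0.319)
t=5.500: state=(-0.226, 0.173)
t=6.000: state=(-0.073, 0.374)
t=6.500: state=(0.087, 0.221)
t=7.000: state=(0.128, -0.054)
t=7.500: state=(0.056, -0.199)
t=8.000: state=(-0.036, -0.143)
t=8.220: state=(-0.061, -0.079)
largest grid value and its neighbours: theta(0.160)=1.91050, theta(0.170)=1.91083, theta(0.180)=1.91077
parabola through these three points peaks at t≈0.173 with theta≈1.91085

max theta = 1.911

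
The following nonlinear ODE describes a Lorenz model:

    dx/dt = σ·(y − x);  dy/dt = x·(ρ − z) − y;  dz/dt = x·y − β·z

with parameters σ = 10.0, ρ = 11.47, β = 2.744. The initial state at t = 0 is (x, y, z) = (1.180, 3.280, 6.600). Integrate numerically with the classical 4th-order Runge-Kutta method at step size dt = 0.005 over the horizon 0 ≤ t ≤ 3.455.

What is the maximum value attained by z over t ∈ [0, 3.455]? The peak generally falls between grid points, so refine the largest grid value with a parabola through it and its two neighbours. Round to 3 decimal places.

max z = 13.999

t=0.000: state=(1.180, 3.280, 6.600)
step 1 (dt=0.005): k1=(21.000, 2.467, -14.240), k2=(20.537, 2.760, -13.963), k3=(20.556, 2.753, -13.967), k4=(20.110, 3.043, -13.694); state += dt/6·(k1+2k2+2k3+k4)
t=0.005: state=(1.283, 3.294, 6.530)
t=0.010: state=(1.381, 3.310, 6.463)
t=0.015: state=(1.476, 3.330, 6.399)
continuing one RK4 step at a time; state shown every 40 steps (Δt=0.2):
t=0.200: state=(4.078, 5.539, 5.752)
t=0.400: state=(7.222, 8.440, 10.064)
t=0.600: state=(6.739, 5.180, 13.973)
t=0.800: state=(3.865, 3.010, 10.960)
t=1.000: state=(3.459, 3.800, 8.078)
t=1.200: state=(4.912, 5.938, 7.824)
t=1.400: state=(6.737, 7.191, 10.916)
t=1.600: state=(6.014, 5.054, 12.578)
t=1.800: state=(4.371, 3.913, 10.559)
t=2.000: state=(4.322, 4.679, 8.835)
t=2.200: state=(5.470, 6.135, 9.259)
t=2.400: state=(6.279, 6.267, 11.289)
t=2.600: state=(5.493, 4.909, 11.596)
t=2.800: state=(4.666, 4.512, 10.198)
t=3.000: state=(4.894, 5.227, 9.404)
t=3.200: state=(5.674, 6.010, 10.114)
t=3.400: state=(5.864, 5.691, 11.201)
t=3.455: state=(5.737, 5.454, 11.283)
largest grid value and its neighbours: z(0.580)=13.99562, z(0.585)=13.99880, z(0.590)=13.99595
parabola through these three points peaks at t≈0.585 with z≈13.99880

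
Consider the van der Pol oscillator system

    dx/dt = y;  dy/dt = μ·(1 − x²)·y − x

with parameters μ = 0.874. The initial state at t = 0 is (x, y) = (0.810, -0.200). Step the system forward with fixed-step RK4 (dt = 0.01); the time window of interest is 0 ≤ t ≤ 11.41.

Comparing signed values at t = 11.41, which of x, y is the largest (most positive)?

t=0.000: state=(0.810, -0.200)
step 1 (dt=0.01): k1=(-0.200, -0.870), k2=(-0.204, -0.871), k3=(-0.204, -0.871), k4=(-0.209, -0.871); state += dt/6·(k1+2k2+2k3+k4)
t=0.010: state=(0.808, -0.209)
t=0.020: state=(0.806, -0.217)
t=0.030: state=(0.804, -0.226)
continuing one RK4 step at a time; state shown every 50 steps (Δt=0.5):
t=0.500: state=(0.598, -0.654)
t=1.000: state=(0.142, -1.187)
t=1.500: state=(-0.586, -1.664)
t=2.000: state=(-1.353, -1.176)
t=2.500: state=(-1.653, -0.069)
t=3.000: state=(-1.514, 0.552)
t=3.500: state=(-1.134, 0.968)
t=4.000: state=(-0.518, 1.547)
t=4.500: state=(0.465, 2.368)
t=5.000: state=(1.591, 1.679)
t=5.500: state=(1.972, 0.025)
t=6.000: state=(1.810, -0.566)
t=6.500: state=(1.451, -0.864)
t=7.000: state=(0.928, -1.267)
t=7.500: state=(0.124, -2.016)
t=8.000: state=(-1.065, -2.479)
t=8.500: state=(-1.918, -0.737)
t=9.000: state=(-1.959, 0.353)
t=9.500: state=(-1.682, 0.710)
t=10.000: state=(-1.256, 1.013)
t=10.500: state=(-0.632, 1.538)
t=11.000: state=(0.347, 2.398)
t=11.410: state=(1.358, 2.212)
compare at T: x=1.358, y=2.212

largest component: y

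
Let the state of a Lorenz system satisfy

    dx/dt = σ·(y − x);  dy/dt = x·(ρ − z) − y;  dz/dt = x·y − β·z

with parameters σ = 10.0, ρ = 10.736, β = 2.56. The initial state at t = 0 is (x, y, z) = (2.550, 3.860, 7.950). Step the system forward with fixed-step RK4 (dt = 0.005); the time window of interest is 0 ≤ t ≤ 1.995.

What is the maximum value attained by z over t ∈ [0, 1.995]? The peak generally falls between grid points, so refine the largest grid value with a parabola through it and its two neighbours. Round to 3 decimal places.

t=0.000: state=(2.550, 3.860, 7.950)
step 1 (dt=0.005): k1=(13.100, 3.244, -10.509), k2=(12.854, 3.395, -10.294), k3=(12.864, 3.392, -10.297), k4=(12.626, 3.541, -10.085); state += dt/6·(k1+2k2+2k3+k4)
t=0.005: state=(2.614, 3.877, 7.899)
t=0.010: state=(2.676, 3.895, 7.849)
t=0.015: state=(2.736, 3.915, 7.802)
continuing one RK4 step at a time; state shown every 20 steps (Δt=0.1):
t=0.100: state=(3.567, 4.438, 7.292)
t=0.200: state=(4.439, 5.334, 7.385)
t=0.300: state=(5.339, 6.209, 8.240)
t=0.400: state=(6.068, 6.593, 9.662)
t=0.500: state=(6.284, 6.167, 11.020)
t=0.600: state=(5.865, 5.198, 11.597)
t=0.700: state=(5.098, 4.308, 11.256)
t=0.800: state=(4.405, 3.847, 10.393)
t=0.900: state=(4.019, 3.809, 9.444)
t=1.000: state=(3.975, 4.088, 8.688)
t=1.100: state=(4.222, 4.588, 8.288)
t=1.200: state=(4.674, 5.191, 8.339)
t=1.300: state=(5.204, 5.716, 8.852)
t=1.400: state=(5.630, 5.936, 9.669)
t=1.500: state=(5.767, 5.725, 10.449)
t=1.600: state=(5.559, 5.208, 10.832)
t=1.700: state=(5.134, 4.675, 10.708)
t=1.800: state=(4.709, 4.346, 10.230)
t=1.900: state=(4.442, 4.280, 9.643)
t=1.995: state=(4.387, 4.428, 9.172)
largest grid value and its neighbours: z(0.605)=11.60024, z(0.610)=11.60063, z(0.615)=11.59866
parabola through these three points peaks at t≈0.608 with z≈11.60076

max z = 11.601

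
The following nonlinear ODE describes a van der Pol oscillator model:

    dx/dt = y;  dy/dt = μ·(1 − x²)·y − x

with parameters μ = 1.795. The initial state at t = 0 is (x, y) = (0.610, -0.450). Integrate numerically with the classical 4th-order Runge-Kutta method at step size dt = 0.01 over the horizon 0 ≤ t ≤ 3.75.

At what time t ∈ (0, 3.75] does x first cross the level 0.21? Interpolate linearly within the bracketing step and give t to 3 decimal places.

t = 0.498

t=0.000: state=(0.610, -0.450)
step 1 (dt=0.01): k1=(-0.450, -1.117), k2=(-0.456, -1.123), k3=(-0.456, -1.124), k4=(-0.461, -1.130); state += dt/6·(k1+2k2+2k3+k4)
t=0.010: state=(0.605, -0.461)
t=0.020: state=(0.601, -0.473)
t=0.030: state=(0.596, -0.484)
continuing one RK4 step at a time; state shown every 20 steps (Δt=0.2):
t=0.200: state=(0.496, -0.704)
t=0.400: state=(0.323, -1.044)
t=0.490: state=(0.220, -1.239)
next step: t=0.500: state=(0.208, -1.263) — x has crossed 0.21
linear interpolation between t=0.490 (0.22027) and t=0.500 (0.20776) → t≈0.498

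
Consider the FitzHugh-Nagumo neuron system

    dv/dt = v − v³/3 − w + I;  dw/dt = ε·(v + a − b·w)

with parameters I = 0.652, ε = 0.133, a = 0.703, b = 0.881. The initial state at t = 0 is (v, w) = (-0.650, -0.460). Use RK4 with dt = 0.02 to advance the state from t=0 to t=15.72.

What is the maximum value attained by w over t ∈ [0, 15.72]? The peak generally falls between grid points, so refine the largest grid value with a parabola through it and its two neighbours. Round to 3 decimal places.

max w = 1.544

t=0.000: state=(-0.650, -0.460)
step 1 (dt=0.02): k1=(0.554, 0.061), k2=(0.556, 0.062), k3=(0.556, 0.062), k4=(0.559, 0.062); state += dt/6·(k1+2k2+2k3+k4)
t=0.020: state=(-0.639, -0.459)
t=0.040: state=(-0.628, -0.458)
t=0.060: state=(-0.616, -0.456)
continuing one RK4 step at a time; state shown every 50 steps (Δt=1):
t=1.000: state=(0.137, -0.358)
t=2.000: state=(1.537, -0.124)
t=3.000: state=(1.926, 0.207)
t=4.000: state=(1.846, 0.510)
t=5.000: state=(1.733, 0.766)
t=6.000: state=(1.616, 0.980)
t=7.000: state=(1.496, 1.155)
t=8.000: state=(1.370, 1.295)
t=9.000: state=(1.234, 1.404)
t=10.000: state=(1.079, 1.482)
t=11.000: state=(0.886, 1.530)
t=12.000: state=(0.605, 1.543)
t=13.000: state=(0.075, 1.507)
t=14.000: state=(-1.087, 1.371)
t=15.000: state=(-1.859, 1.108)
t=15.720: state=(-1.874, 0.910)
largest grid value and its neighbours: w(11.820)=1.54389, w(11.840)=1.54391, w(11.860)=1.54391
parabola through these three points peaks at t≈11.849 with w≈1.54391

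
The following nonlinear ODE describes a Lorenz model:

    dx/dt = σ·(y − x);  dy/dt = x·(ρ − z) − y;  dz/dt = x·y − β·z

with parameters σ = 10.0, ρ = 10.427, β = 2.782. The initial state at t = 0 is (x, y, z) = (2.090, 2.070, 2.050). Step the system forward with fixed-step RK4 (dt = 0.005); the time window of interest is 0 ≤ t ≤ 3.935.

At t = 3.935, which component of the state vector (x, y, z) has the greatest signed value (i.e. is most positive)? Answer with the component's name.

largest component: z

t=0.000: state=(2.090, 2.070, 2.050)
step 1 (dt=0.005): k1=(-0.200, 15.438, -1.377), k2=(0.191, 15.402, -1.288), k3=(0.180, 15.410, -1.286), k4=(0.561, 15.382, -1.196); state += dt/6·(k1+2k2+2k3+k4)
t=0.005: state=(2.091, 2.147, 2.044)
t=0.010: state=(2.096, 2.224, 2.038)
t=0.015: state=(2.104, 2.301, 2.033)
continuing one RK4 step at a time; state shown every 40 steps (Δt=0.2):
t=0.200: state=(4.074, 5.842, 3.034)
t=0.400: state=(8.012, 9.340, 9.863)
t=0.600: state=(6.349, 3.992, 13.853)
t=0.800: state=(2.848, 2.013, 9.603)
t=1.000: state=(2.499, 2.825, 6.392)
t=1.200: state=(3.906, 4.971, 5.577)
t=1.400: state=(6.349, 7.426, 8.459)
t=1.600: state=(6.631, 5.743, 12.095)
t=1.800: state=(4.388, 3.486, 10.537)
t=2.000: state=(3.614, 3.698, 8.055)
t=2.200: state=(4.455, 5.141, 7.329)
t=2.400: state=(5.882, 6.433, 9.034)
t=2.600: state=(5.987, 5.533, 10.918)
t=2.800: state=(4.780, 4.247, 10.150)
t=3.000: state=(4.291, 4.342, 8.660)
t=3.200: state=(4.832, 5.256, 8.310)
t=3.400: state=(5.614, 5.862, 9.371)
t=3.600: state=(5.568, 5.298, 10.277)
t=3.800: state=(4.908, 4.624, 9.793)
t=3.935: state=(4.669, 4.611, 9.182)
compare at T: x=4.669, y=4.611, z=9.182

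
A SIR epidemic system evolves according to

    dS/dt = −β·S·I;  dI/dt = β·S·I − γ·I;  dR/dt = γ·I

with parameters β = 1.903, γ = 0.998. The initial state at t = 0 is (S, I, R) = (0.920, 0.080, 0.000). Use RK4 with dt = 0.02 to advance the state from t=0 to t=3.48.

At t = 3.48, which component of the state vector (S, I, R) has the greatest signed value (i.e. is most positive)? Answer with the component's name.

largest component: R

t=0.000: state=(0.920, 0.080, 0.000)
step 1 (dt=0.02): k1=(-0.140, 0.060, 0.080), k2=(-0.141, 0.060, 0.080), k3=(-0.141, 0.060, 0.080), k4=(-0.142, 0.061, 0.081); state += dt/6·(k1+2k2+2k3+k4)
t=0.020: state=(0.917, 0.081, 0.002)
t=0.040: state=(0.914, 0.082, 0.003)
t=0.060: state=(0.911, 0.084, 0.005)
continuing one RK4 step at a time; state shown every 10 steps (Δt=0.2):
t=0.200: state=(0.890, 0.092, 0.017)
t=0.400: state=(0.857, 0.106, 0.037)
t=0.600: state=(0.821, 0.119, 0.059)
t=0.800: state=(0.783, 0.132, 0.085)
t=1.000: state=(0.743, 0.145, 0.112)
t=1.200: state=(0.701, 0.156, 0.142)
t=1.400: state=(0.660, 0.166, 0.174)
t=1.600: state=(0.618, 0.173, 0.208)
t=1.800: state=(0.578, 0.178, 0.244)
t=2.000: state=(0.540, 0.181, 0.279)
t=2.200: state=(0.504, 0.180, 0.315)
t=2.400: state=(0.471, 0.178, 0.351)
t=2.600: state=(0.440, 0.173, 0.386)
t=2.800: state=(0.413, 0.167, 0.420)
t=3.000: state=(0.388, 0.159, 0.453)
t=3.200: state=(0.366, 0.150, 0.484)
t=3.400: state=(0.346, 0.141, 0.513)
t=3.480: state=(0.339, 0.137, 0.524)
compare at T: S=0.339, I=0.137, R=0.524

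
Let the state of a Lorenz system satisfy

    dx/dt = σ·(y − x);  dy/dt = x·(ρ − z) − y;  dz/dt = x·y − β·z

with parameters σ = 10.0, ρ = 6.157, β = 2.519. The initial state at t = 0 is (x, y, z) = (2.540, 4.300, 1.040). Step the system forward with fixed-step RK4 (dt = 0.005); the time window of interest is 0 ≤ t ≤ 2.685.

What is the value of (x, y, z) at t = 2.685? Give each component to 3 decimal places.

t=0.000: state=(2.540, 4.300, 1.040)
step 1 (dt=0.005): k1=(17.600, 8.697, 8.302), k2=(17.377, 8.847, 8.495), k3=(17.387, 8.842, 8.493), k4=(17.173, 8.986, 8.685); state += dt/6·(k1+2k2+2k3+k4)
t=0.005: state=(2.627, 4.344, 1.082)
t=0.010: state=(2.712, 4.390, 1.127)
t=0.015: state=(2.795, 4.437, 1.173)
continuing one RK4 step at a time; state shown every 20 steps (Δt=0.1):
t=0.100: state=(4.021, 5.323, 2.246)
t=0.200: state=(5.170, 6.122, 4.132)
t=0.300: state=(5.793, 6.024, 6.238)
t=0.400: state=(5.583, 4.962, 7.663)
t=0.500: state=(4.696, 3.643, 7.908)
t=0.600: state=(3.658, 2.703, 7.294)
t=0.700: state=(2.861, 2.233, 6.362)
t=0.800: state=(2.397, 2.085, 5.435)
t=0.900: state=(2.209, 2.132, 4.647)
t=1.000: state=(2.221, 2.313, 4.044)
t=1.100: state=(2.381, 2.603, 3.642)
t=1.200: state=(2.657, 2.984, 3.453)
t=1.300: state=(3.026, 3.430, 3.493)
t=1.400: state=(3.451, 3.887, 3.769)
t=1.500: state=(3.873, 4.267, 4.261)
t=1.600: state=(4.208, 4.470, 4.889)
t=1.700: state=(4.373, 4.432, 5.504)
t=1.800: state=(4.327, 4.181, 5.944)
t=1.900: state=(4.105, 3.825, 6.113)
t=2.000: state=(3.800, 3.487, 6.025)
t=2.100: state=(3.507, 3.243, 5.763)
t=2.200: state=(3.287, 3.115, 5.427)
t=2.300: state=(3.166, 3.094, 5.099)
t=2.400: state=(3.140, 3.159, 4.831)
t=2.500: state=(3.197, 3.287, 4.656)
t=2.600: state=(3.313, 3.452, 4.589)
t=2.685: state=(3.441, 3.600, 4.617)

(x, y, z) = (3.441, 3.600, 4.617)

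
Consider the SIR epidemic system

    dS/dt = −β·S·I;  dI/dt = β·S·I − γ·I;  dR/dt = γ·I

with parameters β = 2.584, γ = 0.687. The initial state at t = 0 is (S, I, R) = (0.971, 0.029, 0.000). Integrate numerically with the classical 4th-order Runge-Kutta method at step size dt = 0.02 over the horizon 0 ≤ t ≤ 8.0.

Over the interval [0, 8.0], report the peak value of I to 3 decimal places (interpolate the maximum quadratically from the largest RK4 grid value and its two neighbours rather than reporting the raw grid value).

max I = 0.390

t=0.000: state=(0.971, 0.029, 0.000)
step 1 (dt=0.02): k1=(-0.073, 0.053, 0.020), k2=(-0.074, 0.054, 0.020), k3=(-0.074, 0.054, 0.020), k4=(-0.075, 0.055, 0.021); state += dt/6·(k1+2k2+2k3+k4)
t=0.020: state=(0.970, 0.030, 0.000)
t=0.040: state=(0.968, 0.031, 0.001)
t=0.060: state=(0.966, 0.032, 0.001)
continuing one RK4 step at a time; state shown every 25 steps (Δt=0.5):
t=0.500: state=(0.914, 0.070, 0.016)
t=1.000: state=(0.797, 0.151, 0.053)
t=1.500: state=(0.609, 0.267, 0.124)
t=2.000: state=(0.403, 0.363, 0.234)
t=2.500: state=(0.246, 0.389, 0.365)
t=3.000: state=(0.151, 0.355, 0.494)
t=3.500: state=(0.099, 0.295, 0.606)
t=4.000: state=(0.071, 0.233, 0.696)
t=4.500: state=(0.054, 0.179, 0.767)
t=5.000: state=(0.044, 0.135, 0.820)
t=5.500: state=(0.038, 0.101, 0.861)
t=6.000: state=(0.034, 0.075, 0.891)
t=6.500: state=(0.031, 0.056, 0.913)
t=7.000: state=(0.029, 0.041, 0.930)
t=7.500: state=(0.028, 0.030, 0.942)
t=8.000: state=(0.027, 0.022, 0.951)
largest grid value and its neighbours: I(2.400)=0.38968, I(2.420)=0.38975, I(2.440)=0.38971
parabola through these three points peaks at t≈2.423 with I≈0.38975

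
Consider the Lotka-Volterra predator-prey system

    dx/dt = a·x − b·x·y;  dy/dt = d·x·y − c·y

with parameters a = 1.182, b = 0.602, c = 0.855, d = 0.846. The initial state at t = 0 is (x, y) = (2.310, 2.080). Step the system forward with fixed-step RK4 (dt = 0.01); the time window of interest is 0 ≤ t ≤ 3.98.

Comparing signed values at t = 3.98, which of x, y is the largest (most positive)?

largest component: y

t=0.000: state=(2.310, 2.080)
step 1 (dt=0.01): k1=(-0.162, 2.286), k2=(-0.178, 2.298), k3=(-0.178, 2.298), k4=(-0.194, 2.309); state += dt/6·(k1+2k2+2k3+k4)
t=0.010: state=(2.308, 2.103)
t=0.020: state=(2.306, 2.126)
t=0.030: state=(2.304, 2.150)
continuing one RK4 step at a time; state shown every 20 steps (Δt=0.2):
t=0.200: state=(2.212, 2.575)
t=0.400: state=(1.991, 3.102)
t=0.600: state=(1.686, 3.571)
t=0.800: state=(1.360, 3.894)
t=1.000: state=(1.067, 4.027)
t=1.200: state=(0.833, 3.983)
t=1.400: state=(0.660, 3.806)
t=1.600: state=(0.537, 3.547)
t=1.800: state=(0.451, 3.248)
t=2.000: state=(0.394, 2.940)
t=2.200: state=(0.357, 2.640)
t=2.400: state=(0.335, 2.358)
t=2.600: state=(0.324, 2.101)
t=2.800: state=(0.323, 1.870)
t=3.000: state=(0.331, 1.666)
t=3.200: state=(0.347, 1.487)
t=3.400: state=(0.371, 1.331)
t=3.600: state=(0.404, 1.198)
t=3.800: state=(0.446, 1.085)
t=3.980: state=(0.493, 0.999)
compare at T: x=0.493, y=0.999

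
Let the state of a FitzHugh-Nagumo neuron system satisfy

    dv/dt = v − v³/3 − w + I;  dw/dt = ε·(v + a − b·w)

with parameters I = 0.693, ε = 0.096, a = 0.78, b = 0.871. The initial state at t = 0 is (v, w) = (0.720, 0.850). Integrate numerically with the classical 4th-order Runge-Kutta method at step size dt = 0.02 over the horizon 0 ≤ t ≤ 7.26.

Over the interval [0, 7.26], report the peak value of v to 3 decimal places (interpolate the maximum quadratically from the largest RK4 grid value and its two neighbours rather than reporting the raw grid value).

t=0.000: state=(0.720, 0.850)
step 1 (dt=0.02): k1=(0.439, 0.073), k2=(0.440, 0.073), k3=(0.440, 0.073), k4=(0.441, 0.074); state += dt/6·(k1+2k2+2k3+k4)
t=0.020: state=(0.729, 0.851)
t=0.040: state=(0.738, 0.853)
t=0.060: state=(0.747, 0.854)
continuing one RK4 step at a time; state shown every 25 steps (Δt=0.5):
t=0.500: state=(0.950, 0.891)
t=1.000: state=(1.168, 0.941)
t=1.500: state=(1.327, 0.998)
t=2.000: state=(1.413, 1.059)
t=2.500: state=(1.442, 1.119)
t=3.000: state=(1.436, 1.178)
t=3.500: state=(1.410, 1.233)
t=4.000: state=(1.373, 1.285)
t=4.500: state=(1.329, 1.333)
t=5.000: state=(1.280, 1.376)
t=5.500: state=(1.227, 1.415)
t=6.000: state=(1.169, 1.450)
t=6.500: state=(1.106, 1.481)
t=7.000: state=(1.035, 1.507)
t=7.260: state=(0.995, 1.519)
largest grid value and its neighbours: v(2.600)=1.44272, v(2.620)=1.44276, v(2.640)=1.44276
parabola through these three points peaks at t≈2.628 with v≈1.44277

max v = 1.443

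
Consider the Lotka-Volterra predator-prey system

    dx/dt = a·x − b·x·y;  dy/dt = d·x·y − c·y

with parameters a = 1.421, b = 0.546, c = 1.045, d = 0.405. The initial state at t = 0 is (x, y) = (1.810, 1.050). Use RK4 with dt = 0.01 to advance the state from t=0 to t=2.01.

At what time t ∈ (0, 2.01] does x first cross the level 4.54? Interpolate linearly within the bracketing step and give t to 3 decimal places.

t = 1.080

t=0.000: state=(1.810, 1.050)
step 1 (dt=0.01): k1=(1.534, -0.328), k2=(1.542, -0.324), k3=(1.542, -0.324), k4=(1.551, -0.320); state += dt/6·(k1+2k2+2k3+k4)
t=0.010: state=(1.825, 1.047)
t=0.020: state=(1.841, 1.044)
t=0.030: state=(1.857, 1.041)
continuing one RK4 step at a time; state shown every 10 steps (Δt=0.1):
t=0.100: state=(1.972, 1.021)
t=0.200: state=(2.151, 1.000)
t=0.300: state=(2.349, 0.986)
t=0.400: state=(2.566, 0.981)
t=0.500: state=(2.803, 0.985)
t=0.600: state=(3.061, 1.000)
t=0.700: state=(3.338, 1.025)
t=0.800: state=(3.635, 1.063)
t=0.900: state=(3.949, 1.117)
t=1.000: state=(4.274, 1.188)
t=1.080: state=(4.540, 1.260)
next step: t=1.090: state=(4.573, 1.271) — x has crossed 4.54
linear interpolation between t=1.080 (4.53982) and t=1.090 (4.57308) → t≈1.080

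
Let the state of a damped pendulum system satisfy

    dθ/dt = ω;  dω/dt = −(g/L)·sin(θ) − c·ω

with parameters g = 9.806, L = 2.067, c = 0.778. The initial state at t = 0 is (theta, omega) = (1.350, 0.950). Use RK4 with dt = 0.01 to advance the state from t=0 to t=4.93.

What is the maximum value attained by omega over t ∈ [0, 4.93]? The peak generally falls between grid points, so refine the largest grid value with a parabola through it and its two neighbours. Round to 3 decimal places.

max omega = 1.220

t=0.000: state=(1.350, 0.950)
step 1 (dt=0.01): k1=(0.950, -5.368), k2=(0.923, -5.352), k3=(0.923, -5.352), k4=(0.896, -5.336); state += dt/6·(k1+2k2+2k3+k4)
t=0.010: state=(1.359, 0.896)
t=0.020: state=(1.368, 0.843)
t=0.030: state=(1.376, 0.790)
continuing one RK4 step at a time; state shown every 20 steps (Δt=0.2):
t=0.200: state=(1.437, -0.054)
t=0.400: state=(1.338, -0.912)
t=0.600: state=(1.083, -1.603)
t=0.800: state=(0.713, -2.057)
t=1.000: state=(0.283, -2.174)
t=1.200: state=(-0.132, -1.918)
t=1.400: state=(-0.465, -1.374)
t=1.600: state=(-0.672, -0.693)
t=1.800: state=(-0.742, -0.014)
t=2.000: state=(-0.685, 0.569)
t=2.200: state=(-0.526, 0.989)
t=2.400: state=(-0.303, 1.200)
t=2.600: state=(-0.061, 1.183)
t=2.800: state=(0.157, 0.965)
t=3.000: state=(0.316, 0.613)
t=3.200: state=(0.399, 0.211)
t=3.400: state=(0.402, -0.167)
t=3.600: state=(0.337, -0.464)
t=3.800: state=(0.225, -0.642)
t=4.000: state=(0.090, -0.686)
t=4.200: state=(-0.041, -0.606)
t=4.400: state=(-0.146, -0.432)
t=4.600: state=(-0.211, -0.210)
t=4.800: state=(-0.230, 0.016)
t=4.930: state=(-0.219, 0.146)
largest grid value and its neighbours: omega(2.470)=1.21975, omega(2.480)=1.22023, omega(2.490)=1.22014
parabola through these three points peaks at t≈2.483 with omega≈1.22026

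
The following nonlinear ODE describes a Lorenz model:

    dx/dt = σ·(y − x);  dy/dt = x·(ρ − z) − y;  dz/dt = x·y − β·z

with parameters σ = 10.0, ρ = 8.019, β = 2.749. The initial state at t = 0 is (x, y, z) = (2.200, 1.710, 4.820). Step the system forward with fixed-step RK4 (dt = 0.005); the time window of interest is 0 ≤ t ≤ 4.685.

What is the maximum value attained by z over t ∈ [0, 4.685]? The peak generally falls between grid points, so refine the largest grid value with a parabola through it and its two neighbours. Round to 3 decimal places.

t=0.000: state=(2.200, 1.710, 4.820)
step 1 (dt=0.005): k1=(-4.900, 5.328, -9.488), k2=(-4.644, 5.327, -9.415), k3=(-4.651, 5.329, -9.414), k4=(-4.401, 5.329, -9.341); state += dt/6·(k1+2k2+2k3+k4)
t=0.005: state=(2.177, 1.737, 4.773)
t=0.010: state=(2.156, 1.763, 4.727)
t=0.015: state=(2.137, 1.790, 4.681)
continuing one RK4 step at a time; state shown every 40 steps (Δt=0.2):
t=0.200: state=(2.449, 2.963, 3.575)
t=0.400: state=(3.963, 4.918, 4.061)
t=0.600: state=(5.744, 6.331, 6.888)
t=0.800: state=(5.564, 4.856, 9.147)
t=1.000: state=(3.953, 3.293, 8.090)
t=1.200: state=(3.269, 3.226, 6.360)
t=1.400: state=(3.625, 3.983, 5.551)
t=1.600: state=(4.504, 4.956, 6.066)
t=1.800: state=(5.099, 5.170, 7.397)
t=2.000: state=(4.767, 4.432, 7.955)
t=2.200: state=(4.119, 3.876, 7.352)
t=2.400: state=(3.914, 3.949, 6.601)
t=2.600: state=(4.183, 4.386, 6.401)
t=2.800: state=(4.581, 4.736, 6.818)
t=3.000: state=(4.695, 4.649, 7.335)
t=3.200: state=(4.465, 4.315, 7.386)
t=3.400: state=(4.223, 4.152, 7.055)
t=3.600: state=(4.207, 4.257, 6.775)
t=3.800: state=(4.369, 4.463, 6.794)
t=4.000: state=(4.514, 4.551, 7.026)
t=4.200: state=(4.501, 4.457, 7.192)
t=4.400: state=(4.383, 4.323, 7.141)
t=4.600: state=(4.305, 4.292, 6.984)
t=4.685: state=(4.304, 4.315, 6.932)
largest grid value and its neighbours: z(0.815)=9.16414, z(0.820)=9.16486, z(0.825)=9.16322
parabola through these three points peaks at t≈0.819 with z≈9.16491

max z = 9.165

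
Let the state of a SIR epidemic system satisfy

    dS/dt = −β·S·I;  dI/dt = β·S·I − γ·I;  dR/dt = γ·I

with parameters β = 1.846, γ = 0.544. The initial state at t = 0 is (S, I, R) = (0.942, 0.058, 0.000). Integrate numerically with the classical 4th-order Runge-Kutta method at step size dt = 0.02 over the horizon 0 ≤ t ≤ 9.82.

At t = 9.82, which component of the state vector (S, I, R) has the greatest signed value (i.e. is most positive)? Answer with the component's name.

t=0.000: state=(0.942, 0.058, 0.000)
step 1 (dt=0.02): k1=(-0.101, 0.069, 0.032), k2=(-0.102, 0.070, 0.032), k3=(-0.102, 0.070, 0.032), k4=(-0.103, 0.071, 0.032); state += dt/6·(k1+2k2+2k3+k4)
t=0.020: state=(0.940, 0.059, 0.001)
t=0.040: state=(0.938, 0.061, 0.001)
t=0.060: state=(0.936, 0.062, 0.002)
continuing one RK4 step at a time; state shown every 25 steps (Δt=0.5):
t=0.500: state=(0.876, 0.103, 0.021)
t=1.000: state=(0.775, 0.168, 0.058)
t=1.500: state=(0.640, 0.246, 0.114)
t=2.000: state=(0.493, 0.316, 0.191)
t=2.500: state=(0.360, 0.356, 0.283)
t=3.000: state=(0.258, 0.360, 0.381)
t=3.500: state=(0.187, 0.336, 0.477)
t=4.000: state=(0.139, 0.298, 0.563)
t=4.500: state=(0.108, 0.254, 0.638)
t=5.000: state=(0.087, 0.212, 0.701)
t=5.500: state=(0.073, 0.173, 0.754)
t=6.000: state=(0.063, 0.141, 0.796)
t=6.500: state=(0.056, 0.113, 0.831)
t=7.000: state=(0.051, 0.091, 0.858)
t=7.500: state=(0.048, 0.072, 0.880)
t=8.000: state=(0.045, 0.057, 0.898)
t=8.500: state=(0.043, 0.046, 0.912)
t=9.000: state=(0.041, 0.036, 0.923)
t=9.500: state=(0.040, 0.029, 0.932)
t=9.820: state=(0.039, 0.025, 0.936)
compare at T: S=0.039, I=0.025, R=0.936

largest component: R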